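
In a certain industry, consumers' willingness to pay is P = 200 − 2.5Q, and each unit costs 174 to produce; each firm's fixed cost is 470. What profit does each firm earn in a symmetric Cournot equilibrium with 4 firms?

π_i = −459.184

Cournot with 4 identical firms: the symmetric best-response condition is 200 − 12.5q = 174. Each firm produces q = 2.08, total output Q = 8.32, price P = 179.2.
Each firm's profit = (179.2 − 174)·2.08 − 470 = −459.184.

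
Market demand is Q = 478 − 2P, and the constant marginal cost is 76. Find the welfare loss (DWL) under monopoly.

Inverting demand: P = 239 − 0.5Q.
Under competition P = MC = 76, so Q = (239 − 76)/0.5 = 326.
Monopoly sets MR = MC: 239 − Q = 76 ⇒ Q = 163, P = 239 − 0.5·163 = 157.5.
DWL is the triangle between Q = 163 and Q = 326: ½·(326 − 163)·(157.5 − 76) = 6642.25.

DWL = 6642.25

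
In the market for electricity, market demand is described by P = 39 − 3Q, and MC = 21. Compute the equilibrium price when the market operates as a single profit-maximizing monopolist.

Monopoly sets MR = MC: 39 − 6Q = 21 ⇒ Q = 3, P = 39 − 3·3 = 30.

P = 30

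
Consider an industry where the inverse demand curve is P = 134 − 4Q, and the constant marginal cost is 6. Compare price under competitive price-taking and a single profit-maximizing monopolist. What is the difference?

P rises by 64

Perfect competition: P = MC = 6, so 134 − 4Q = 6 and Q = 32.
A monopolist chooses Q where MR = MC. MR = 134 − 8Q; setting this equal to 6 gives Q = 16 and P = 70.
Change in price: 70 − 6 = 64.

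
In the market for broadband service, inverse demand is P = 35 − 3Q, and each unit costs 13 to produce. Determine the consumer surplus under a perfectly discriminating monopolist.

CS = 0

A perfectly discriminating monopolist sells every unit with P(Q) ≥ MC(Q), so output equals the competitive quantity Q = 22/3. Each buyer pays their reservation price, so CS = 0 and the firm captures all surplus.
CS = 0.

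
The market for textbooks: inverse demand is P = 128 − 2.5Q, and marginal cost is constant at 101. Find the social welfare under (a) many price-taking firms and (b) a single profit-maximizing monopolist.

Competitive firms price at marginal cost: P = 101, giving Q = 10.8.
CS = ½·(128 − 101)·10.8 = 145.8; PS = (101 − 101)·10.8 = 0; TS = 145.8.
A monopolist chooses Q where MR = MC. MR = 128 − 5Q; setting this equal to 101 gives Q = 5.4 and P = 114.5.
CS = ½·(128 − 114.5)·5.4 = 36.45; PS = (114.5 − 101)·5.4 = 72.9; TS = 109.35.

Competition: TS = 145.8; Monopoly: TS = 109.35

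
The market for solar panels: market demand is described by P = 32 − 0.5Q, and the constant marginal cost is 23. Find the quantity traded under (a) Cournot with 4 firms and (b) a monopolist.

Cournot: Q = 14.4; Monopoly: Q = 9

With 4 symmetric Cournot firms, each firm's FOC gives 32 − 2.5q = 23, so q = 3.6, Q = 4·3.6 = 14.4, and P = 24.8.
A monopolist chooses Q where MR = MC. MR = 32 − Q; setting this equal to 23 gives Q = 9 and P = 27.5.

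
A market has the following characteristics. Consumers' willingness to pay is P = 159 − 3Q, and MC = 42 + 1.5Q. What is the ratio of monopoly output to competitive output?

A monopolist chooses Q where MR = MC. MR = 159 − 6Q; setting this equal to 42 + 1.5Q gives Q = 15.6 and P = 112.2.
Under competition P = MC: 159 − 3Q = 42 + 1.5Q ⇒ Q = 26, P = 81.
Ratio Q_m/Q_c = 15.6/26 = 0.6.

Q_m/Q_c = 0.6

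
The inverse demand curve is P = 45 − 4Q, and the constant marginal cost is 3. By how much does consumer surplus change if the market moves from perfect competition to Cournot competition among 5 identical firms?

CS falls by 67.375

Perfect competition: P = MC = 3, so 45 − 4Q = 3 and Q = 10.5.
CS = ½·(45 − 3)·10.5 = 220.5.
With 5 symmetric Cournot firms, each firm's FOC gives 45 − 24q = 3, so q = 1.75, Q = 5·1.75 = 8.75, and P = 10.
CS = ½·(45 − 10)·8.75 = 153.125.
Change in consumer surplus: 153.125 − 220.5 = −67.375.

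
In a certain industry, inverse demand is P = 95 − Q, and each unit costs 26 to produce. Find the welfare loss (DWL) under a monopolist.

DWL = 595.125

Under competition P = MC = 26, so Q = (95 − 26)/1 = 69.
A monopolist chooses Q where MR = MC. MR = 95 − 2Q; setting this equal to 26 gives Q = 34.5 and P = 60.5.
DWL is the triangle between Q = 34.5 and Q = 69: ½·(69 − 34.5)·(60.5 − 26) = 595.125.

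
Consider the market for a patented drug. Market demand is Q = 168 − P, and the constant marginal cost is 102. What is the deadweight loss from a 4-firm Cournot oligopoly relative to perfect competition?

Inverting demand: P = 168 − Q.
Competitive firms price at marginal cost: P = 102, giving Q = 66.
Cournot with 4 identical firms: the symmetric best-response condition is 168 − 5q = 102. Each firm produces q = 13.2, total output Q = 52.8, price P = 115.2.
DWL is the triangle between Q = 52.8 and Q = 66: ½·(66 − 52.8)·(115.2 − 102) = 87.12.

DWL = 87.12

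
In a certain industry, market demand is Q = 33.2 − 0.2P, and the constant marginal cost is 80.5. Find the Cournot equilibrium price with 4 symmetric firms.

Inverting demand: P = 166 − 5Q.
With 4 symmetric Cournot firms, each firm's FOC gives 166 − 25q = 80.5, so q = 3.42, Q = 4·3.42 = 13.68, and P = 97.6.

P = 97.6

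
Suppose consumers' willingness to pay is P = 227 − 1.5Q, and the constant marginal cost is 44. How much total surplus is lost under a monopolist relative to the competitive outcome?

DWL = 2790.75

Under competition P = MC = 44, so Q = (227 − 44)/1.5 = 122.
A monopolist chooses Q where MR = MC. MR = 227 − 3Q; setting this equal to 44 gives Q = 61 and P = 135.5.
DWL is the triangle between Q = 61 and Q = 122: ½·(122 − 61)·(135.5 − 44) = 2790.75.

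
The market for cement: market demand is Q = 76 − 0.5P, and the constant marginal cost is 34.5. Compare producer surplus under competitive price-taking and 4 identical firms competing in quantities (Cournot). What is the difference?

PS rises by 1104.5

Inverting demand: P = 152 − 2Q.
Competitive firms price at marginal cost: P = 34.5, giving Q = 58.75.
PS = (34.5 − 34.5)·58.75 = 0.
In a 4-firm Cournot equilibrium, symmetry and the first-order condition give q = (152 − 34.5)/(10) = 11.75. So Q = 47 and P = 58.
PS = (58 − 34.5)·47 = 1104.5.
Change in producer surplus: 1104.5 − 0 = 1104.5.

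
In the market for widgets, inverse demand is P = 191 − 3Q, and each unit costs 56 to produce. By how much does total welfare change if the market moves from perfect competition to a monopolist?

Under competition P = MC = 56, so Q = (191 − 56)/3 = 45.
CS = ½·(191 − 56)·45 = 3037.5; PS = (56 − 56)·45 = 0; TS = 3037.5.
A monopolist chooses Q where MR = MC. MR = 191 − 6Q; setting this equal to 56 gives Q = 22.5 and P = 123.5.
CS = ½·(191 − 123.5)·22.5 = 759.375; PS = (123.5 − 56)·22.5 = 1518.75; TS = 2278.125.
Change in total welfare: 2278.125 − 3037.5 = −759.375.

TS falls by 759.375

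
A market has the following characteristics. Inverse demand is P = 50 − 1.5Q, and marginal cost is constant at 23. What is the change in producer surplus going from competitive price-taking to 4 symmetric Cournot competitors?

Under competition P = MC = 23, so Q = (50 − 23)/1.5 = 18.
PS = (23 − 23)·18 = 0.
Cournot with 4 identical firms: the symmetric best-response condition is 50 − 7.5q = 23. Each firm produces q = 3.6, total output Q = 14.4, price P = 28.4.
PS = (28.4 − 23)·14.4 = 77.76.
Change in producer surplus: 77.76 − 0 = 77.76.

PS rises by 77.76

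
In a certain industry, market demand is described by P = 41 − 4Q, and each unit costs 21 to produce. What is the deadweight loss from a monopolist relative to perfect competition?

DWL = 12.5

Competitive firms price at marginal cost: P = 21, giving Q = 5.
Monopoly sets MR = MC: 41 − 8Q = 21 ⇒ Q = 2.5, P = 41 − 4·2.5 = 31.
DWL is the triangle between Q = 2.5 and Q = 5: ½·(5 − 2.5)·(31 − 21) = 12.5.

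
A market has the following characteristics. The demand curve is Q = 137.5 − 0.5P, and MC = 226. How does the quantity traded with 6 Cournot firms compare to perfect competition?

Inverting demand: P = 275 − 2Q.
Cournot with 6 identical firms: the symmetric best-response condition is 275 − 14q = 226. Each firm produces q = 3.5, total output Q = 21, price P = 233.
Competitive firms price at marginal cost: P = 226, giving Q = 24.5.

Cournot: Q = 21; Competition: Q = 24.5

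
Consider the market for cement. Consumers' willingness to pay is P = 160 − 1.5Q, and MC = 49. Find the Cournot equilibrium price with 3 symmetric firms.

P = 76.75

With 3 symmetric Cournot firms, each firm's FOC gives 160 − 6q = 49, so q = 18.5, Q = 3·18.5 = 55.5, and P = 76.75.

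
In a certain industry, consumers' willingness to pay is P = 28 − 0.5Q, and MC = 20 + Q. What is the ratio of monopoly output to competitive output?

Q_m/Q_c = 0.75

Monopoly sets MR = MC: 28 − Q = 20 + Q ⇒ Q = 4, P = 28 − 0.5·4 = 26.
Under competition P = MC: 28 − 0.5Q = 20 + Q ⇒ Q = 16/3, P = 76/3.
Ratio Q_m/Q_c = 4/(16/3) = 0.75.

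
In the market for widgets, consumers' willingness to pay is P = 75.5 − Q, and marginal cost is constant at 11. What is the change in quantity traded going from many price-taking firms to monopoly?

Quantity traded falls by 32.25

Competitive firms price at marginal cost: P = 11, giving Q = 64.5.
Monopoly sets MR = MC: 75.5 − 2Q = 11 ⇒ Q = 32.25, P = 75.5 − 32.25 = 43.25.
Change in quantity traded: 32.25 − 64.5 = −32.25.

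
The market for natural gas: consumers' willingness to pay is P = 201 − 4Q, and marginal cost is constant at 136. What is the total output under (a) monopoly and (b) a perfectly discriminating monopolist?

Monopoly: Q = 8.125; Perfect PD: Q = 16.25

The monopolist equates marginal revenue to marginal cost: 201 − 8Q = 136, so Q = 8.125. From demand, P = 168.5.
A perfectly discriminating monopolist sells every unit with P(Q) ≥ MC(Q), so output equals the competitive quantity Q = 16.25. Each buyer pays their reservation price, so CS = 0 and the firm captures all surplus.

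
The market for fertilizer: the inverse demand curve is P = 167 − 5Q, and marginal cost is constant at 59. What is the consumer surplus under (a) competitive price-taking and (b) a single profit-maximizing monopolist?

Under competition P = MC = 59, so Q = (167 − 59)/5 = 21.6.
CS = ½·(167 − 59)·21.6 = 1166.4.
A monopolist chooses Q where MR = MC. MR = 167 − 10Q; setting this equal to 59 gives Q = 10.8 and P = 113.
CS = ½·(167 − 113)·10.8 = 291.6.

Competition: CS = 1166.4; Monopoly: CS = 291.6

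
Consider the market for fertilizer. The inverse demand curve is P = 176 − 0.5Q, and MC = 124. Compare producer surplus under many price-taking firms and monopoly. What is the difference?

Perfect competition: P = MC = 124, so 176 − 0.5Q = 124 and Q = 104.
PS = (124 − 124)·104 = 0.
A monopolist chooses Q where MR = MC. MR = 176 − Q; setting this equal to 124 gives Q = 52 and P = 150.
PS = (150 − 124)·52 = 1352.
Change in producer surplus: 1352 − 0 = 1352.

Producer surplus rises by 1352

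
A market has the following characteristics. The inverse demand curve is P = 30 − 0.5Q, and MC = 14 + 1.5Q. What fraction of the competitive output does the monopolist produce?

Q_m/Q_c = 0.8

Monopoly sets MR = MC: 30 − Q = 14 + 1.5Q ⇒ Q = 6.4, P = 30 − 0.5·6.4 = 26.8.
Competitive equilibrium sets price equal to marginal cost: 30 − 0.5Q = 14 + 1.5Q, so Q = 8 and P = 26.
Ratio Q_m/Q_c = 6.4/8 = 0.8.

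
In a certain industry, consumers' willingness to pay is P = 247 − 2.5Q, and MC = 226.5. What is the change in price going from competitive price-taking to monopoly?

Perfect competition: P = MC = 226.5, so 247 − 2.5Q = 226.5 and Q = 8.2.
A monopolist chooses Q where MR = MC. MR = 247 − 5Q; setting this equal to 226.5 gives Q = 4.1 and P = 236.75.
Change in price: 236.75 − 226.5 = 10.25.

Price rises by 10.25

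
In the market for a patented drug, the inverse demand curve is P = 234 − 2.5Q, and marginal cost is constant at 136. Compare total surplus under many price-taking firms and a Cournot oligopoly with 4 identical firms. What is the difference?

Competitive firms price at marginal cost: P = 136, giving Q = 39.2.
CS = ½·(234 − 136)·39.2 = 1920.8; PS = (136 − 136)·39.2 = 0; TS = 1920.8.
In a 4-firm Cournot equilibrium, symmetry and the first-order condition give q = (234 − 136)/(12.5) = 7.84. So Q = 31.36 and P = 155.6.
CS = ½·(234 − 155.6)·31.36 = 1229.312; PS = (155.6 − 136)·31.36 = 614.656; TS = 1843.968.
Change in total surplus: 1843.968 − 1920.8 = −76.832.

Total surplus falls by 76.832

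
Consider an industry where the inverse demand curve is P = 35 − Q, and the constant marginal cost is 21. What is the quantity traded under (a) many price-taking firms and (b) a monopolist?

Competition: Q = 14; Monopoly: Q = 7

Under competition P = MC = 21, so Q = (35 − 21)/1 = 14.
A monopolist chooses Q where MR = MC. MR = 35 − 2Q; setting this equal to 21 gives Q = 7 and P = 28.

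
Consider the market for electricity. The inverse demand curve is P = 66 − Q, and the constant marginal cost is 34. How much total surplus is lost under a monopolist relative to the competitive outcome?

Competitive firms price at marginal cost: P = 34, giving Q = 32.
A monopolist chooses Q where MR = MC. MR = 66 − 2Q; setting this equal to 34 gives Q = 16 and P = 50.
DWL is the triangle between Q = 16 and Q = 32: ½·(32 − 16)·(50 − 34) = 128.

DWL = 128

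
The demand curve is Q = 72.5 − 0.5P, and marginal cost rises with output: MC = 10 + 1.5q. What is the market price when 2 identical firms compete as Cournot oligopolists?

P = 73

Inverting demand: P = 145 − 2Q.
In a 2-firm Cournot equilibrium, symmetry and the first-order condition give q = (145 − 10)/(7.5) = 18. So Q = 36 and P = 73.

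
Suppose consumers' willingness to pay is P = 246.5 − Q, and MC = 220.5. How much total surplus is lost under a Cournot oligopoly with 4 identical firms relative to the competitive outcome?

DWL = 13.52

Under competition P = MC = 220.5, so Q = (246.5 − 220.5)/1 = 26.
Cournot with 4 identical firms: the symmetric best-response condition is 246.5 − 5q = 220.5. Each firm produces q = 5.2, total output Q = 20.8, price P = 225.7.
DWL is the triangle between Q = 20.8 and Q = 26: ½·(26 − 20.8)·(225.7 − 220.5) = 13.52.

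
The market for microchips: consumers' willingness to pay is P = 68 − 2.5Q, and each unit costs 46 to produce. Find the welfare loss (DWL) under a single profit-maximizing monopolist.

DWL = 24.2

Competitive firms price at marginal cost: P = 46, giving Q = 8.8.
A monopolist chooses Q where MR = MC. MR = 68 − 5Q; setting this equal to 46 gives Q = 4.4 and P = 57.
DWL is the triangle between Q = 4.4 and Q = 8.8: ½·(8.8 − 4.4)·(57 − 46) = 24.2.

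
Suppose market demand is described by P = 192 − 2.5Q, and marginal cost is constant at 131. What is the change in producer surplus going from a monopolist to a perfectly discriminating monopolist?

A monopolist chooses Q where MR = MC. MR = 192 − 5Q; setting this equal to 131 gives Q = 12.2 and P = 161.5.
PS = (161.5 − 131)·12.2 = 372.1.
With perfect price discrimination, output is the efficient level Q = 24.4 (where demand meets MC), but every buyer pays their willingness to pay: CS = 0 and PS = total surplus.
PS = ½·(192 − 131)·24.4 = 744.2.
Change in producer surplus: 744.2 − 372.1 = 372.1.

Producer surplus rises by 372.1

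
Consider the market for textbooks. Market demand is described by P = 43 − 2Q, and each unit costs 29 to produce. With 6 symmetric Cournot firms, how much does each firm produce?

In a 6-firm Cournot equilibrium, symmetry and the first-order condition give q = (43 − 29)/(14) = 1. So Q = 6 and P = 31.

q_i = 1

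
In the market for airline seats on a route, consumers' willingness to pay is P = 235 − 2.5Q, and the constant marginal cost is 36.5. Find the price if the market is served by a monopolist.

A monopolist chooses Q where MR = MC. MR = 235 − 5Q; setting this equal to 36.5 gives Q = 39.7 and P = 135.75.

P = 135.75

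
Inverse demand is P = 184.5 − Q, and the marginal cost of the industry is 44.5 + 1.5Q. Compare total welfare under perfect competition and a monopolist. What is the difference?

Competitive equilibrium sets price equal to marginal cost: 184.5 − Q = 44.5 + 1.5Q, so Q = 56 and P = 128.5.
CS = ½·(184.5 − 128.5)·56 = 1568; PS = (128.5·56 − 44.5·56 − ½·1.5·56²) = 2352; TS = 3920.
A monopolist chooses Q where MR = MC. MR = 184.5 − 2Q; setting this equal to 44.5 + 1.5Q gives Q = 40 and P = 144.5.
CS = ½·(184.5 − 144.5)·40 = 800; PS = (144.5·40 − 44.5·40 − ½·1.5·40²) = 2800; TS = 3600.
Change in total welfare: 3600 − 3920 = −320.

TS falls by 320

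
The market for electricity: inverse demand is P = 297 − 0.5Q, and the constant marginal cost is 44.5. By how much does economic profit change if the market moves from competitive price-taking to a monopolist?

π rises by 31878.125

Perfect competition: P = MC = 44.5, so 297 − 0.5Q = 44.5 and Q = 505.
Profit = (44.5 − 44.5)·505 = 0.
The monopolist equates marginal revenue to marginal cost: 297 − Q = 44.5, so Q = 252.5. From demand, P = 170.75.
Profit = (170.75 − 44.5)·252.5 = 31878.125.
Change in economic profit: 31878.125 − 0 = 31878.125.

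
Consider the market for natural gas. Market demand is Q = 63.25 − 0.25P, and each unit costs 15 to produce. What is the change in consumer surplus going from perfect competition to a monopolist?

Inverting demand: P = 253 − 4Q.
Perfect competition: P = MC = 15, so 253 − 4Q = 15 and Q = 59.5.
CS = ½·(253 − 15)·59.5 = 7080.5.
Monopoly sets MR = MC: 253 − 8Q = 15 ⇒ Q = 29.75, P = 253 − 4·29.75 = 134.
CS = ½·(253 − 134)·29.75 = 1770.125.
Change in consumer surplus: 1770.125 − 7080.5 = −5310.375.

CS falls by 5310.375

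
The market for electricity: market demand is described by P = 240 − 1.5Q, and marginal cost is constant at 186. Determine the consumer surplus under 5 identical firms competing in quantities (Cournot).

CS = 675

Cournot with 5 identical firms: the symmetric best-response condition is 240 − 9q = 186. Each firm produces q = 6, total output Q = 30, price P = 195.
CS = ½·(240 − 195)·30 = 675.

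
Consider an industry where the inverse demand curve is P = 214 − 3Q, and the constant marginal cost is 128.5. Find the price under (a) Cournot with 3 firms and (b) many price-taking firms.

Cournot with 3 identical firms: the symmetric best-response condition is 214 − 12q = 128.5. Each firm produces q = 7.125, total output Q = 21.375, price P = 149.875.
Under competition P = MC = 128.5, so Q = (214 − 128.5)/3 = 28.5.

Cournot: P = 149.875; Competition: P = 128.5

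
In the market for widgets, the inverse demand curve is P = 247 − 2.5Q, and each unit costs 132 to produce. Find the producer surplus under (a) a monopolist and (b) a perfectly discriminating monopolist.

Monopoly: PS = 1322.5; Perfect PD: PS = 2645

Monopoly sets MR = MC: 247 − 5Q = 132 ⇒ Q = 23, P = 247 − 2.5·23 = 189.5.
PS = (189.5 − 132)·23 = 1322.5.
Under first-degree price discrimination the firm charges each unit its demand price and produces up to where P = MC, i.e. Q = 46. Consumer surplus is zero; producer surplus equals total surplus.
PS = ½·(247 − 132)·46 = 2645.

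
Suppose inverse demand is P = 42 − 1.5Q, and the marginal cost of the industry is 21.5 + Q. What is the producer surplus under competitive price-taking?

Competitive equilibrium sets price equal to marginal cost: 42 − 1.5Q = 21.5 + Q, so Q = 8.2 and P = 29.7.
PS = P·Q − VC(Q) = 29.7·8.2 − (21.5·8.2 + ½·1·8.2²) = 33.62.

PS = 33.62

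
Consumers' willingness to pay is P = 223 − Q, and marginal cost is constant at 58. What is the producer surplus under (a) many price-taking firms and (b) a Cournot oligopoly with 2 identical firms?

Competitive firms price at marginal cost: P = 58, giving Q = 165.
PS = (58 − 58)·165 = 0.
Cournot with 2 identical firms: the symmetric best-response condition is 223 − 3q = 58. Each firm produces q = 55, total output Q = 110, price P = 113.
PS = (113 − 58)·110 = 6050.

Competition: PS = 0; Cournot: PS = 6050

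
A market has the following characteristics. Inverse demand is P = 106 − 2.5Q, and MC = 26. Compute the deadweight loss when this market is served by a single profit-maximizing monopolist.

Competitive firms price at marginal cost: P = 26, giving Q = 32.
The monopolist equates marginal revenue to marginal cost: 106 − 5Q = 26, so Q = 16. From demand, P = 66.
DWL is the triangle between Q = 16 and Q = 32: ½·(32 − 16)·(66 − 26) = 320.

DWL = 320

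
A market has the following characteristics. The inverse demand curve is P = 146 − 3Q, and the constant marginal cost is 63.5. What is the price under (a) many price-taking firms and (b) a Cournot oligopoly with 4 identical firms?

Perfect competition: P = MC = 63.5, so 146 − 3Q = 63.5 and Q = 27.5.
With 4 symmetric Cournot firms, each firm's FOC gives 146 − 15q = 63.5, so q = 5.5, Q = 4·5.5 = 22, and P = 80.

Competition: P = 63.5; Cournot: P = 80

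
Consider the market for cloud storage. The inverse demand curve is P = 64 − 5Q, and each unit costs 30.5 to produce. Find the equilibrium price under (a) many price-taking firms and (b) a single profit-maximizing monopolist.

Competitive firms price at marginal cost: P = 30.5, giving Q = 6.7.
Monopoly sets MR = MC: 64 − 10Q = 30.5 ⇒ Q = 3.35, P = 64 − 5·3.35 = 47.25.

Competition: P = 30.5; Monopoly: P = 47.25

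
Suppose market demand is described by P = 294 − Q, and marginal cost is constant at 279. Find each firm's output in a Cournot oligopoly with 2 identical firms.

Cournot with 2 identical firms: the symmetric best-response condition is 294 − 3q = 279. Each firm produces q = 5, total output Q = 10, price P = 284.

q_i = 5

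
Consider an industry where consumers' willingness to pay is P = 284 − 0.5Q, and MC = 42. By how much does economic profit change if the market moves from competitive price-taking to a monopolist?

π rises by 29282

Perfect competition: P = MC = 42, so 284 − 0.5Q = 42 and Q = 484.
Profit = (42 − 42)·484 = 0.
The monopolist equates marginal revenue to marginal cost: 284 − Q = 42, so Q = 242. From demand, P = 163.
Profit = (163 − 42)·242 = 29282.
Change in economic profit: 29282 − 0 = 29282.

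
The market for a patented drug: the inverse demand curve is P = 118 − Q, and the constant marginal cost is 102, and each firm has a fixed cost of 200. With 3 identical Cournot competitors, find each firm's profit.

In a 3-firm Cournot equilibrium, symmetry and the first-order condition give q = (118 − 102)/(4) = 4. So Q = 12 and P = 106.
Each firm's profit = (106 − 102)·4 − 200 = −184.

π_i = −184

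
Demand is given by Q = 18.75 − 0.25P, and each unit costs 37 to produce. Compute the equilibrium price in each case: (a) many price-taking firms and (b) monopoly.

Inverting demand: P = 75 − 4Q.
Under competition P = MC = 37, so Q = (75 − 37)/4 = 9.5.
Monopoly sets MR = MC: 75 − 8Q = 37 ⇒ Q = 4.75, P = 75 − 4·4.75 = 56.

Competition: P = 37; Monopoly: P = 56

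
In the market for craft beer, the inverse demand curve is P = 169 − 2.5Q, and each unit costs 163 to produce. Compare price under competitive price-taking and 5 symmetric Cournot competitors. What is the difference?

Under competition P = MC = 163, so Q = (169 − 163)/2.5 = 2.4.
In a 5-firm Cournot equilibrium, symmetry and the first-order condition give q = (169 − 163)/(15) = 0.4. So Q = 2 and P = 164.
Change in price: 164 − 163 = 1.

Price rises by 1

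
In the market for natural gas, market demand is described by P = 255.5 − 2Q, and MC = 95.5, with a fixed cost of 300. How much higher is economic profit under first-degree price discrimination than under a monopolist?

π rises by 3200

The monopolist equates marginal revenue to marginal cost: 255.5 − 4Q = 95.5, so Q = 40. From demand, P = 175.5.
Profit = (175.5 − 95.5)·40 − 300 = 2900.
With perfect price discrimination, output is the efficient level Q = 80 (where demand meets MC), but every buyer pays their willingness to pay: CS = 0 and PS = total surplus.
PS equals the full surplus area, 6400. Profit = 6400 − 300 = 6100.
Change in economic profit: 6100 − 2900 = 3200.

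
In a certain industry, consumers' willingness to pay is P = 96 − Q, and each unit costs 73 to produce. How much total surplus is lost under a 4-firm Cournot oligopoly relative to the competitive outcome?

DWL = 10.58

Competitive firms price at marginal cost: P = 73, giving Q = 23.
In a 4-firm Cournot equilibrium, symmetry and the first-order condition give q = (96 − 73)/(5) = 4.6. So Q = 18.4 and P = 77.6.
DWL is the triangle between Q = 18.4 and Q = 23: ½·(23 − 18.4)·(77.6 − 73) = 10.58.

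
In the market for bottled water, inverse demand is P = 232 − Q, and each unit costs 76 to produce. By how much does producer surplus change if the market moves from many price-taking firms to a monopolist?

Producer surplus rises by 6084

Perfect competition: P = MC = 76, so 232 − Q = 76 and Q = 156.
PS = (76 − 76)·156 = 0.
Monopoly sets MR = MC: 232 − 2Q = 76 ⇒ Q = 78, P = 232 − 78 = 154.
PS = (154 − 76)·78 = 6084.
Change in producer surplus: 6084 − 0 = 6084.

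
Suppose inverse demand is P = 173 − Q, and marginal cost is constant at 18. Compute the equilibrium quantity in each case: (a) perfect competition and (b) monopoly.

Perfect competition: P = MC = 18, so 173 − Q = 18 and Q = 155.
Monopoly sets MR = MC: 173 − 2Q = 18 ⇒ Q = 77.5, P = 173 − 77.5 = 95.5.

Competition: Q = 155; Monopoly: Q = 77.5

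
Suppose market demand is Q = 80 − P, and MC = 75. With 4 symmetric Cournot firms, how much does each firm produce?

Inverting demand: P = 80 − Q.
In a 4-firm Cournot equilibrium, symmetry and the first-order condition give q = (80 − 75)/(5) = 1. So Q = 4 and P = 76.

q_i = 1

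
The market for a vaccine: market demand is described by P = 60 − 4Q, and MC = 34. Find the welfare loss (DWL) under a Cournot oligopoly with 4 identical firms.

DWL = 3.38

Under competition P = MC = 34, so Q = (60 − 34)/4 = 6.5.
With 4 symmetric Cournot firms, each firm's FOC gives 60 − 20q = 34, so q = 1.3, Q = 4·1.3 = 5.2, and P = 39.2.
DWL is the triangle between Q = 5.2 and Q = 6.5: ½·(6.5 − 5.2)·(39.2 − 34) = 3.38.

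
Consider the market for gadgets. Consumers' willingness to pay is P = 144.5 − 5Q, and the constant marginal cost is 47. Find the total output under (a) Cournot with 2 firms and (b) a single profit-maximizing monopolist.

Cournot: Q = 13; Monopoly: Q = 9.75

Cournot with 2 identical firms: the symmetric best-response condition is 144.5 − 15q = 47. Each firm produces q = 6.5, total output Q = 13, price P = 79.5.
Monopoly sets MR = MC: 144.5 − 10Q = 47 ⇒ Q = 9.75, P = 144.5 − 5·9.75 = 95.75.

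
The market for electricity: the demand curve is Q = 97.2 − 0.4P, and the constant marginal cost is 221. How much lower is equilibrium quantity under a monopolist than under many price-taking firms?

Inverting demand: P = 243 − 2.5Q.
Competitive firms price at marginal cost: P = 221, giving Q = 8.8.
Monopoly sets MR = MC: 243 − 5Q = 221 ⇒ Q = 4.4, P = 243 − 2.5·4.4 = 232.
Change in equilibrium quantity: 4.4 − 8.8 = −4.4.

Equilibrium quantity falls by 4.4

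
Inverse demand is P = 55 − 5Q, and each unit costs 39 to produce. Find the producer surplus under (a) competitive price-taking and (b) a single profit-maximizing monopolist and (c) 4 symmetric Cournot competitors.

Competitive firms price at marginal cost: P = 39, giving Q = 3.2.
PS = (39 − 39)·3.2 = 0.
A monopolist chooses Q where MR = MC. MR = 55 − 10Q; setting this equal to 39 gives Q = 1.6 and P = 47.
PS = (47 − 39)·1.6 = 12.8.
In a 4-firm Cournot equilibrium, symmetry and the first-order condition give q = (55 − 39)/(25) = 0.64. So Q = 2.56 and P = 42.2.
PS = (42.2 − 39)·2.56 = 8.192.

Competition: PS = 0; Monopoly: PS = 12.8; Cournot: PS = 8.192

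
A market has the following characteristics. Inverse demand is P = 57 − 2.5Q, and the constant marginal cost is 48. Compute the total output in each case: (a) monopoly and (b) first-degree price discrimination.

Monopoly: Q = 1.8; Perfect PD: Q = 3.6

The monopolist equates marginal revenue to marginal cost: 57 − 5Q = 48, so Q = 1.8. From demand, P = 52.5.
With perfect price discrimination, output is the efficient level Q = 3.6 (where demand meets MC), but every buyer pays their willingness to pay: CS = 0 and PS = total surplus.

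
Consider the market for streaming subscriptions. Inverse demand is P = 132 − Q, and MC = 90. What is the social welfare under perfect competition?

Under competition P = MC = 90, so Q = (132 − 90)/1 = 42.
CS = ½·(132 − 90)·42 = 882; PS = (90 − 90)·42 = 0; TS = 882.

TS = 882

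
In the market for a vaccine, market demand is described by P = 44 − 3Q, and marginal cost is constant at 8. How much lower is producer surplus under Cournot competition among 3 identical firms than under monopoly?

PS falls by 27

A monopolist chooses Q where MR = MC. MR = 44 − 6Q; setting this equal to 8 gives Q = 6 and P = 26.
PS = (26 − 8)·6 = 108.
With 3 symmetric Cournot firms, each firm's FOC gives 44 − 12q = 8, so q = 3, Q = 3·3 = 9, and P = 17.
PS = (17 − 8)·9 = 81.
Change in producer surplus: 81 − 108 = −27.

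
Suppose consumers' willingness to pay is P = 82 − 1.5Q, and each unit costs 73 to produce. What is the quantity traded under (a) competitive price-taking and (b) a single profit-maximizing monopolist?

Perfect competition: P = MC = 73, so 82 − 1.5Q = 73 and Q = 6.
A monopolist chooses Q where MR = MC. MR = 82 − 3Q; setting this equal to 73 gives Q = 3 and P = 77.5.

Competition: Q = 6; Monopoly: Q = 3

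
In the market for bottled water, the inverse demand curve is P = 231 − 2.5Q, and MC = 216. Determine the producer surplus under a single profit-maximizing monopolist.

PS = 22.5

Monopoly sets MR = MC: 231 − 5Q = 216 ⇒ Q = 3, P = 231 − 2.5·3 = 223.5.
PS = (223.5 − 216)·3 = 22.5.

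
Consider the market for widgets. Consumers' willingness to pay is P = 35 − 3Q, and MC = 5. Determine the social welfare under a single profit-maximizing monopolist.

A monopolist chooses Q where MR = MC. MR = 35 − 6Q; setting this equal to 5 gives Q = 5 and P = 20.
CS = ½·(35 − 20)·5 = 37.5; PS = (20 − 5)·5 = 75; TS = 112.5.

TS = 112.5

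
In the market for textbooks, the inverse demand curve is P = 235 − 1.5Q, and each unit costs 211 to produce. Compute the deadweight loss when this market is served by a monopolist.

DWL = 48

Under competition P = MC = 211, so Q = (235 − 211)/1.5 = 16.
Monopoly sets MR = MC: 235 − 3Q = 211 ⇒ Q = 8, P = 235 − 1.5·8 = 223.
DWL is the triangle between Q = 8 and Q = 16: ½·(16 − 8)·(223 − 211) = 48.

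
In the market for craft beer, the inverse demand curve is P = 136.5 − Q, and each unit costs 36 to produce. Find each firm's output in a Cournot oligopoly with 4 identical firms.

q_i = 20.1

With 4 symmetric Cournot firms, each firm's FOC gives 136.5 − 5q = 36, so q = 20.1, Q = 4·20.1 = 80.4, and P = 56.1.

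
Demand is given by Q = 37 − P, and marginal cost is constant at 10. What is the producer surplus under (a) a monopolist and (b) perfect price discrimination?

Inverting demand: P = 37 − Q.
A monopolist chooses Q where MR = MC. MR = 37 − 2Q; setting this equal to 10 gives Q = 13.5 and P = 23.5.
PS = (23.5 − 10)·13.5 = 182.25.
With perfect price discrimination, output is the efficient level Q = 27 (where demand meets MC), but every buyer pays their willingness to pay: CS = 0 and PS = total surplus.
PS = ½·(37 − 10)·27 = 364.5.

Monopoly: PS = 182.25; Perfect PD: PS = 364.5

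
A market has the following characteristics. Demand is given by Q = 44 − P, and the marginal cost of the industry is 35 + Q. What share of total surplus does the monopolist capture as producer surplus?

PS/TS = 0.75

Inverting demand: P = 44 − Q.
The monopolist equates marginal revenue to marginal cost: 44 − 2Q = 35 + Q, so Q = 3. From demand, P = 41.
CS = ½·(44 − 41)·3 = 4.5.
PS = P·Q − VC(Q) = 41·3 − (35·3 + ½·1·3²) = 13.5.
Share captured = PS/TS = 13.5/18 = 0.75.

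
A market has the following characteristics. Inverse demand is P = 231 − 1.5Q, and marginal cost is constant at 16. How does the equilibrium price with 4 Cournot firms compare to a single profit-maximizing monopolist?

Cournot: P = 59; Monopoly: P = 123.5

Cournot with 4 identical firms: the symmetric best-response condition is 231 − 7.5q = 16. Each firm produces q = 86/3, total output Q = 344/3, price P = 59.
The monopolist equates marginal revenue to marginal cost: 231 − 3Q = 16, so Q = 215/3. From demand, P = 123.5.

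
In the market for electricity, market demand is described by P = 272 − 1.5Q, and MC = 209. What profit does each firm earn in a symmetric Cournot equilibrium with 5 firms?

π_i = 73.5

In a 5-firm Cournot equilibrium, symmetry and the first-order condition give q = (272 − 209)/(9) = 7. So Q = 35 and P = 219.5.
Each firm's profit = (219.5 − 209)·7 = 73.5.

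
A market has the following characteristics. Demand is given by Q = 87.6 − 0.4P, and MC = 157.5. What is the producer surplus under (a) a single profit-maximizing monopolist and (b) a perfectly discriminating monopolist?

Inverting demand: P = 219 − 2.5Q.
The monopolist equates marginal revenue to marginal cost: 219 − 5Q = 157.5, so Q = 12.3. From demand, P = 188.25.
PS = (188.25 − 157.5)·12.3 = 378.225.
Under first-degree price discrimination the firm charges each unit its demand price and produces up to where P = MC, i.e. Q = 24.6. Consumer surplus is zero; producer surplus equals total surplus.
PS = ½·(219 − 157.5)·24.6 = 756.45.

Monopoly: PS = 378.225; Perfect PD: PS = 756.45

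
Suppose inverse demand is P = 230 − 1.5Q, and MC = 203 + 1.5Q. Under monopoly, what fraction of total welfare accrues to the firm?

A monopolist chooses Q where MR = MC. MR = 230 − 3Q; setting this equal to 203 + 1.5Q gives Q = 6 and P = 221.
CS = ½·(230 − 221)·6 = 27.
PS = P·Q − VC(Q) = 221·6 − (203·6 + ½·1.5·6²) = 81.
Share captured = PS/TS = 81/108 = 0.75.

PS/TS = 0.75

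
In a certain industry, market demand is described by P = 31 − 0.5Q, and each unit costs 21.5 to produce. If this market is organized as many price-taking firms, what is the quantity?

Q = 19

Perfect competition: P = MC = 21.5, so 31 − 0.5Q = 21.5 and Q = 19.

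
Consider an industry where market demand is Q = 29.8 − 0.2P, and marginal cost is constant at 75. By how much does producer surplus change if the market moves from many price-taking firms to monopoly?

Inverting demand: P = 149 − 5Q.
Perfect competition: P = MC = 75, so 149 − 5Q = 75 and Q = 14.8.
PS = (75 − 75)·14.8 = 0.
The monopolist equates marginal revenue to marginal cost: 149 − 10Q = 75, so Q = 7.4. From demand, P = 112.
PS = (112 − 75)·7.4 = 273.8.
Change in producer surplus: 273.8 − 0 = 273.8.

Producer surplus rises by 273.8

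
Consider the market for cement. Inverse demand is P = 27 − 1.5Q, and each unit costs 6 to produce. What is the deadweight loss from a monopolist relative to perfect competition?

DWL = 36.75

Under competition P = MC = 6, so Q = (27 − 6)/1.5 = 14.
The monopolist equates marginal revenue to marginal cost: 27 − 3Q = 6, so Q = 7. From demand, P = 16.5.
DWL is the triangle between Q = 7 and Q = 14: ½·(14 − 7)·(16.5 − 6) = 36.75.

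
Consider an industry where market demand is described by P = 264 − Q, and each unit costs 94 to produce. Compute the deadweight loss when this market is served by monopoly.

Competitive firms price at marginal cost: P = 94, giving Q = 170.
Monopoly sets MR = MC: 264 − 2Q = 94 ⇒ Q = 85, P = 264 − 85 = 179.
DWL is the triangle between Q = 85 and Q = 170: ½·(170 − 85)·(179 − 94) = 3612.5.

DWL = 3612.5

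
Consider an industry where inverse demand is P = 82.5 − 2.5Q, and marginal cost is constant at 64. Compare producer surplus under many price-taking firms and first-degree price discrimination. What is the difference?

Competitive firms price at marginal cost: P = 64, giving Q = 7.4.
PS = (64 − 64)·7.4 = 0.
Under first-degree price discrimination the firm charges each unit its demand price and produces up to where P = MC, i.e. Q = 7.4. Consumer surplus is zero; producer surplus equals total surplus.
PS = ½·(82.5 − 64)·7.4 = 68.45.
Change in producer surplus: 68.45 − 0 = 68.45.

Producer surplus rises by 68.45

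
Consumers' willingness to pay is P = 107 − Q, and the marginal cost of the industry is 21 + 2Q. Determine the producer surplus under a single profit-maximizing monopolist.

PS = 924.5

The monopolist equates marginal revenue to marginal cost: 107 − 2Q = 21 + 2Q, so Q = 21.5. From demand, P = 85.5.
PS = P·Q − VC(Q) = 85.5·21.5 − (21·21.5 + ½·2·21.5²) = 924.5.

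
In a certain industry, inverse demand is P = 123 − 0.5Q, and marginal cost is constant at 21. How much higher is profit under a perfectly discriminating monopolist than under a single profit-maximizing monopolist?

Profit rises by 5202

The monopolist equates marginal revenue to marginal cost: 123 − Q = 21, so Q = 102. From demand, P = 72.
Profit = (72 − 21)·102 = 5202.
Under first-degree price discrimination the firm charges each unit its demand price and produces up to where P = MC, i.e. Q = 204. Consumer surplus is zero; producer surplus equals total surplus.
PS equals the full surplus area, 10404. Profit = 10404 = 10404.
Change in profit: 10404 − 5202 = 5202.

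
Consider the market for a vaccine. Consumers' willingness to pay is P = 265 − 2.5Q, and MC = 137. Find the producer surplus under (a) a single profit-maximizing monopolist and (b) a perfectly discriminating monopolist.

Monopoly: PS = 1638.4; Perfect PD: PS = 3276.8

Monopoly sets MR = MC: 265 − 5Q = 137 ⇒ Q = 25.6, P = 265 − 2.5·25.6 = 201.
PS = (201 − 137)·25.6 = 1638.4.
A perfectly discriminating monopolist sells every unit with P(Q) ≥ MC(Q), so output equals the competitive quantity Q = 51.2. Each buyer pays their reservation price, so CS = 0 and the firm captures all surplus.
PS = ½·(265 − 137)·51.2 = 3276.8.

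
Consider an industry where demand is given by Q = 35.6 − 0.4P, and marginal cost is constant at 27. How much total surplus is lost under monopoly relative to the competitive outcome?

DWL = 192.2

Inverting demand: P = 89 − 2.5Q.
Under competition P = MC = 27, so Q = (89 − 27)/2.5 = 24.8.
A monopolist chooses Q where MR = MC. MR = 89 − 5Q; setting this equal to 27 gives Q = 12.4 and P = 58.
DWL is the triangle between Q = 12.4 and Q = 24.8: ½·(24.8 − 12.4)·(58 − 27) = 192.2.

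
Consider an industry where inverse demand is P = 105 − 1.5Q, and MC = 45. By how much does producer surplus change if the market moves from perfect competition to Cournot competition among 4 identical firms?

Under competition P = MC = 45, so Q = (105 − 45)/1.5 = 40.
PS = (45 − 45)·40 = 0.
With 4 symmetric Cournot firms, each firm's FOC gives 105 − 7.5q = 45, so q = 8, Q = 4·8 = 32, and P = 57.
PS = (57 − 45)·32 = 384.
Change in producer surplus: 384 − 0 = 384.

PS rises by 384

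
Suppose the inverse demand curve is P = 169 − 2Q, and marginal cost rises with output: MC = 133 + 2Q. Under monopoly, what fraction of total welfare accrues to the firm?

PS/TS = 0.75

Monopoly sets MR = MC: 169 − 4Q = 133 + 2Q ⇒ Q = 6, P = 169 − 2·6 = 157.
CS = ½·(169 − 157)·6 = 36.
PS = P·Q − VC(Q) = 157·6 − (133·6 + ½·2·6²) = 108.
Share captured = PS/TS = 108/144 = 0.75.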